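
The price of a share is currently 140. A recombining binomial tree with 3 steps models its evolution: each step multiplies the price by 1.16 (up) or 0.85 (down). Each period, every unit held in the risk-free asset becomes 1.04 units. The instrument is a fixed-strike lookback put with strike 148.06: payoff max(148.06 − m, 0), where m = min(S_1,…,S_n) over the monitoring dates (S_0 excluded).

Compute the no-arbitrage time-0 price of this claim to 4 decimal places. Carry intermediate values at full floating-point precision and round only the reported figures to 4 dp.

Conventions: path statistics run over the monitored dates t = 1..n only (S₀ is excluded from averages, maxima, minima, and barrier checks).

Set p* = 0.6129 (from d < R < u); the path-dependent value is the discounted p*-expectation over all price paths.
Enumerate all 2^3 = 8 price paths (U = up ×1.16, D = down ×0.85); each path with k up-moves has probability p*^k·(1−p*)^(3−k).
DDD: m=85.9775, payoff=62.0825, prob=0.058004
UDD: m=117.3340, payoff=30.7260, prob=0.091840
DUD: m=117.3340, payoff=30.7260, prob=0.091840
UUD: m=160.1264, payoff=0.0000, prob=0.145413
DDU: m=101.1500, payoff=46.9100, prob=0.091840
UDU: m=138.0400, payoff=10.0200, prob=0.145413
DUU: m=119.0000, payoff=29.0600, prob=0.145413
UUU: m=162.4000, payoff=0.0000, prob=0.230237
Price = Σ prob·payoff / R^3 = 19.235727 / 1.124864 = 17.1005

price = 17.1005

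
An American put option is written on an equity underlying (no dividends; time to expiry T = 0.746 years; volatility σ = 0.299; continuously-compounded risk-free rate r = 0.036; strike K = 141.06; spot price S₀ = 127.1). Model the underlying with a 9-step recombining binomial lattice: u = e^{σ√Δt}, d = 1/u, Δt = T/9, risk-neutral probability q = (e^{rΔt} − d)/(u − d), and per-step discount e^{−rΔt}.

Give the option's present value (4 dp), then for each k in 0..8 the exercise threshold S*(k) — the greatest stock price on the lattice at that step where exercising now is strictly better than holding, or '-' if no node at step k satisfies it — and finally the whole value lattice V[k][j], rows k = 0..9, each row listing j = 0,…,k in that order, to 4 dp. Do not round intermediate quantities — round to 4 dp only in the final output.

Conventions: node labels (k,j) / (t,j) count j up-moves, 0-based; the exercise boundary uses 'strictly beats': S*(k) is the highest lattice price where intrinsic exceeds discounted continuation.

params: Δt=0.08289 u=1.08990 d=0.91752 q=0.49583 e^(-rΔt)=0.99702
t_9 payoffs: 82.4899 71.4860 58.4148 42.8877 24.4435 2.5341 0.0000 0.0000 0.0000 0.0000
t_8: node(8,0) S=63.8353 payoff=77.2247 vs cont=76.8044 → 77.2247 [stop]  node(8,1) S=75.8285 payoff=65.2315 vs cont=64.8112 → 65.2315 [stop]  node(8,2) S=90.0748 payoff=50.9852 vs cont=50.5649 → 50.9852 [stop]  node(8,3) S=106.9977 payoff=34.0623 vs cont=33.6420 → 34.0623 [stop]  node(8,4) S=127.1000 payoff=13.9600 vs cont=13.5397 → 13.9600 [stop]  node(8,5) S=150.9790 payoff=0.0000 vs cont=1.2738 → 1.2738 [wait]  node(8,6) S=179.3444 payoff=0.0000 vs cont=0.0000 → 0.0000 [wait]  node(8,7) S=213.0388 payoff=0.0000 vs cont=0.0000 → 0.0000 [wait]  node(8,8) S=253.0637 payoff=0.0000 vs cont=0.0000 → 0.0000 [wait]  ⇒ S*(8)=127.1000
t_7: node(7,0) S=69.5740 payoff=71.4860 vs cont=71.0657 → 71.4860 [stop]  node(7,1) S=82.6452 payoff=58.4148 vs cont=57.9945 → 58.4148 [stop]  node(7,2) S=98.1723 payoff=42.8877 vs cont=42.4674 → 42.8877 [stop]  node(7,3) S=116.6165 payoff=24.4435 vs cont=24.0232 → 24.4435 [stop]  node(7,4) S=138.5259 payoff=2.5341 vs cont=7.6470 → 7.6470 [wait]  node(7,5) S=164.5516 payoff=0.0000 vs cont=0.6403 → 0.6403 [wait]  node(7,6) S=195.4669 payoff=0.0000 vs cont=0.0000 → 0.0000 [wait]  node(7,7) S=232.1904 payoff=0.0000 vs cont=0.0000 → 0.0000 [wait]  ⇒ S*(7)=116.6165
t_6: node(6,0) S=75.8285 payoff=65.2315 vs cont=64.8112 → 65.2315 [stop]  node(6,1) S=90.0748 payoff=50.9852 vs cont=50.5649 → 50.9852 [stop]  node(6,2) S=106.9977 payoff=34.0623 vs cont=33.6420 → 34.0623 [stop]  node(6,3) S=127.1000 payoff=13.9600 vs cont=16.0673 → 16.0673 [wait]  node(6,4) S=150.9790 payoff=0.0000 vs cont=4.1604 → 4.1604 [wait]  node(6,5) S=179.3444 payoff=0.0000 vs cont=0.3219 → 0.3219 [wait]  node(6,6) S=213.0388 payoff=0.0000 vs cont=0.0000 → 0.0000 [wait]  ⇒ S*(6)=106.9977
t_5: node(5,0) S=82.6452 payoff=58.4148 vs cont=57.9945 → 58.4148 [stop]  node(5,1) S=98.1723 payoff=42.8877 vs cont=42.4674 → 42.8877 [stop]  node(5,2) S=116.6165 payoff=24.4435 vs cont=25.0649 → 25.0649 [wait]  node(5,3) S=138.5259 payoff=2.5341 vs cont=10.1332 → 10.1332 [wait]  node(5,4) S=164.5516 payoff=0.0000 vs cont=2.2504 → 2.2504 [wait]  node(5,5) S=195.4669 payoff=0.0000 vs cont=0.1618 → 0.1618 [wait]  ⇒ S*(5)=98.1723
t_4: node(4,0) S=90.0748 payoff=50.9852 vs cont=50.5649 → 50.9852 [stop]  node(4,1) S=106.9977 payoff=34.0623 vs cont=33.9492 → 34.0623 [stop]  node(4,2) S=127.1000 payoff=13.9600 vs cont=17.6087 → 17.6087 [wait]  node(4,3) S=150.9790 payoff=0.0000 vs cont=6.2062 → 6.2062 [wait]  node(4,4) S=179.3444 payoff=0.0000 vs cont=1.2112 → 1.2112 [wait]  ⇒ S*(4)=106.9977
t_3: node(3,0) S=98.1723 payoff=42.8877 vs cont=42.4674 → 42.8877 [stop]  node(3,1) S=116.6165 payoff=24.4435 vs cont=25.8270 → 25.8270 [wait]  node(3,2) S=138.5259 payoff=2.5341 vs cont=11.9194 → 11.9194 [wait]  node(3,3) S=164.5516 payoff=0.0000 vs cont=3.7184 → 3.7184 [wait]  ⇒ S*(3)=98.1723
t_2: node(2,0) S=106.9977 payoff=34.0623 vs cont=34.3259 → 34.3259 [wait]  node(2,1) S=127.1000 payoff=13.9600 vs cont=18.8748 → 18.8748 [wait]  node(2,2) S=150.9790 payoff=0.0000 vs cont=7.8297 → 7.8297 [wait]  ⇒ S*(2)=-
t_1: node(1,0) S=116.6165 payoff=24.4435 vs cont=26.5853 → 26.5853 [wait]  node(1,1) S=138.5259 payoff=2.5341 vs cont=13.3584 → 13.3584 [wait]  ⇒ S*(1)=-
t_0: node(0,0) S=127.1000 payoff=13.9600 vs cont=19.9674 → 19.9674 [wait]  ⇒ S*(0)=-

price = 19.9674
boundary = - - - 98.1723 106.9977 98.1723 106.9977 116.6165 127.1000
tree:
19.9674
26.5853 13.3584
34.3259 18.8748 7.8297
42.8877 25.8270 11.9194 3.7184
50.9852 34.0623 17.6087 6.2062 1.2112
58.4148 42.8877 25.0649 10.1332 2.2504 0.1618
65.2315 50.9852 34.0623 16.0673 4.1604 0.3219 0.0000
71.4860 58.4148 42.8877 24.4435 7.6470 0.6403 0.0000 0.0000
77.2247 65.2315 50.9852 34.0623 13.9600 1.2738 0.0000 0.0000 0.0000
82.4899 71.4860 58.4148 42.8877 24.4435 2.5341 0.0000 0.0000 0.0000 0.0000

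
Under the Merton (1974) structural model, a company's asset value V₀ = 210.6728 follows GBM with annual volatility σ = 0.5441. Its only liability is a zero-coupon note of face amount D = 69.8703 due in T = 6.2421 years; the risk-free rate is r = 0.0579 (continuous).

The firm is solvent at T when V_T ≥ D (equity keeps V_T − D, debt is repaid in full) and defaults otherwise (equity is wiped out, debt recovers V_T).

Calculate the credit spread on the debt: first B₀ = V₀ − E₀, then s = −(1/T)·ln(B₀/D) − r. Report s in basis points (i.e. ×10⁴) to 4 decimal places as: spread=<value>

Work the structural quantities from V₀ = 210.6728 against face 69.8703:
d₁ = [ln(V₀/D) + (r + σ²/2)T] / (σ√T)
   = [ln(210.6728/69.8703) + (0.0579 + 0.5·0.5441²)·6.2421] / (0.5441·√6.2421)
   = [1.103666 + 1.285388] / 1.359390 = 1.757445
d₂ = d₁ − σ√T = 1.757445 − 1.359390 = 0.398055
N(d₁) = 0.960579,  N(d₂) = 0.654705,  e^(−rT) = 0.696688
E₀ = V₀·N(d₁) − D·e^(−rT)·N(d₂)
   = 210.6728·0.960579 − 69.8703·0.696688·0.654705 = 170.498262
B₀ = V₀ − E₀ = 210.6728 − 170.498262 = 40.174538
spread = −(1/T)·ln(B₀/D) − r = −(1/6.2421)·ln(40.174538/69.8703) − 0.0579 = 0.03075722
in basis points: 0.03075722 × 10⁴ = 307.5722 bp

spread=307.5722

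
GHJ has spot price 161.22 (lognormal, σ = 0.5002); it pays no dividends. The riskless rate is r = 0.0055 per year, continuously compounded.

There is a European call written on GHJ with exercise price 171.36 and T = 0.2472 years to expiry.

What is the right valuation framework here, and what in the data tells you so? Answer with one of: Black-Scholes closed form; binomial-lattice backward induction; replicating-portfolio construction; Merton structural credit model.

Key observation: everything needed for the exact continuous-time valuation of the European call on GHJ (strike 171.36) is given, and no feature rules the closed form out.

framework: Black-Scholes closed form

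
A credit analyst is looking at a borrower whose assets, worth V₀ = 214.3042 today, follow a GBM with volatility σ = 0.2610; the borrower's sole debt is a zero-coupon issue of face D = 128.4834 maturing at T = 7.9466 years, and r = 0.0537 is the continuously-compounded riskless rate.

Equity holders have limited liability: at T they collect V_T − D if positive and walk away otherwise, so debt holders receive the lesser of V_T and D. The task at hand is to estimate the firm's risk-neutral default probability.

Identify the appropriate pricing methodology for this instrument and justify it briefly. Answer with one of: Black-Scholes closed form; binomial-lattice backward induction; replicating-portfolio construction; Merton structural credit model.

Key observation: the data describe a firm's assets (V₀ = 214.3042, GBM) and a single zero-coupon debt of face 128.4834, so credit quantities follow from equity-as-call in the structural model.

framework: Merton structural credit model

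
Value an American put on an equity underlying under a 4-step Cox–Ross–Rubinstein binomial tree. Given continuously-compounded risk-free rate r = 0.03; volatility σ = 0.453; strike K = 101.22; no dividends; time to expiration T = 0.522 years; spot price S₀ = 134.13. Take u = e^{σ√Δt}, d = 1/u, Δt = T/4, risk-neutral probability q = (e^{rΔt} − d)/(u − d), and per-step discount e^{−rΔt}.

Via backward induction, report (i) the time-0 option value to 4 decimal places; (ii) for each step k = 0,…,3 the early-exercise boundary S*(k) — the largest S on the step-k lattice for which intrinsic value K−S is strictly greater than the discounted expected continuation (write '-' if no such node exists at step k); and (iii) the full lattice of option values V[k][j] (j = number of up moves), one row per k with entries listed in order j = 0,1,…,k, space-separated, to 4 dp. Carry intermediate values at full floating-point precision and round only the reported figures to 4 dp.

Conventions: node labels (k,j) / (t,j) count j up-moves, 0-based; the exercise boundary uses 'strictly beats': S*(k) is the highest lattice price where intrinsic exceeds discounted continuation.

price = 3.7287
boundary = - - - 82.0947
tree:
3.7287
6.4878 0.6622
11.1953 1.2570 0.0000
19.1253 2.3860 0.0000 0.0000
31.5180 4.5291 0.0000 0.0000 0.0000

params: Δt=0.13050 u=1.17780 d=0.84904 q=0.47111 e^(-rΔt)=0.99609
t_4 payoffs: 31.5180 4.5291 0.0000 0.0000 0.0000
t_3: node(3,0) S=82.0947 payoff=19.1253 vs cont=18.7298 → 19.1253 [stop]  node(3,1) S=113.8822 payoff=0.0000 vs cont=2.3860 → 2.3860 [wait]  node(3,2) S=157.9778 payoff=0.0000 vs cont=0.0000 → 0.0000 [wait]  node(3,3) S=219.1476 payoff=0.0000 vs cont=0.0000 → 0.0000 [wait]  ⇒ S*(3)=82.0947
t_2: node(2,0) S=96.6909 payoff=4.5291 vs cont=11.1953 → 11.1953 [wait]  node(2,1) S=134.1300 payoff=0.0000 vs cont=1.2570 → 1.2570 [wait]  node(2,2) S=186.0657 payoff=0.0000 vs cont=0.0000 → 0.0000 [wait]  ⇒ S*(2)=-
t_1: node(1,0) S=113.8822 payoff=0.0000 vs cont=6.4878 → 6.4878 [wait]  node(1,1) S=157.9778 payoff=0.0000 vs cont=0.6622 → 0.6622 [wait]  ⇒ S*(1)=-
t_0: node(0,0) S=134.1300 payoff=0.0000 vs cont=3.7287 → 3.7287 [wait]  ⇒ S*(0)=-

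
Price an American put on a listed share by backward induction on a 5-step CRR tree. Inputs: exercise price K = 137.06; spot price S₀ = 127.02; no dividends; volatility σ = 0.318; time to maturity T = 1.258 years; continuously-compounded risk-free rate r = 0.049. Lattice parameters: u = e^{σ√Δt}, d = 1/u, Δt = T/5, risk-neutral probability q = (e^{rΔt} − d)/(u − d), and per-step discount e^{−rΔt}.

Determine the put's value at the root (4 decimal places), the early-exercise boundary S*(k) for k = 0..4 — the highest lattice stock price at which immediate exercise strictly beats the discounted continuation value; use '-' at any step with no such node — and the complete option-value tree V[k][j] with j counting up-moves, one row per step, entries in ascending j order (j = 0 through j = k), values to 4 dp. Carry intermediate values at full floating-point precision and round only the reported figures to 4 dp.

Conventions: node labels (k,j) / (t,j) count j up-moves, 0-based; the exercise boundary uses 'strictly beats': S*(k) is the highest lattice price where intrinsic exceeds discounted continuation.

price = 20.5387
boundary = - - 92.3263 78.7140 92.3263
tree:
20.5387
30.9633 10.5798
44.7337 17.9035 3.4877
58.3460 29.1569 7.0468 0.0000
69.9514 44.7337 14.2380 0.0000 0.0000
79.8457 58.3460 28.7674 0.0000 0.0000 0.0000

Δt=0.25160  u=1.17293  d=0.85256  q=0.49893  discount=0.98775
step 5 (expiry): payoffs max(K−S,0) = 79.8457 58.3460 28.7674 0.0000 0.0000 0.0000
step 4: (k=4,j=0): S=67.1086, K−S=69.9514, hold=68.2720 ⇒ V=69.9514 exercise | (k=4,j=1): S=92.3263, K−S=44.7337, hold=43.0544 ⇒ V=44.7337 exercise | (k=4,j=2): S=127.0200, K−S=10.0400, hold=14.2380 ⇒ V=14.2380 continue | (k=4,j=3): S=174.7507, K−S=0.0000, hold=0.0000 ⇒ V=0.0000 continue | (k=4,j=4): S=240.4174, K−S=0.0000, hold=0.0000 ⇒ V=0.0000 continue  boundary S*=92.3263
step 3: (k=3,j=0): S=78.7140, K−S=58.3460, hold=56.6667 ⇒ V=58.3460 exercise | (k=3,j=1): S=108.2926, K−S=28.7674, hold=29.1569 ⇒ V=29.1569 continue | (k=3,j=2): S=148.9860, K−S=0.0000, hold=7.0468 ⇒ V=7.0468 continue | (k=3,j=3): S=204.9710, K−S=0.0000, hold=0.0000 ⇒ V=0.0000 continue  boundary S*=78.7140
step 2: (k=2,j=0): S=92.3263, K−S=44.7337, hold=43.2463 ⇒ V=44.7337 exercise | (k=2,j=1): S=127.0200, K−S=10.0400, hold=17.9035 ⇒ V=17.9035 continue | (k=2,j=2): S=174.7507, K−S=0.0000, hold=3.4877 ⇒ V=3.4877 continue  boundary S*=92.3263
step 1: (k=1,j=0): S=108.2926, K−S=28.7674, hold=30.9633 ⇒ V=30.9633 continue | (k=1,j=1): S=148.9860, K−S=0.0000, hold=10.5798 ⇒ V=10.5798 continue  boundary S*=-
step 0: (k=0,j=0): S=127.0200, K−S=10.0400, hold=20.5387 ⇒ V=20.5387 continue  boundary S*=-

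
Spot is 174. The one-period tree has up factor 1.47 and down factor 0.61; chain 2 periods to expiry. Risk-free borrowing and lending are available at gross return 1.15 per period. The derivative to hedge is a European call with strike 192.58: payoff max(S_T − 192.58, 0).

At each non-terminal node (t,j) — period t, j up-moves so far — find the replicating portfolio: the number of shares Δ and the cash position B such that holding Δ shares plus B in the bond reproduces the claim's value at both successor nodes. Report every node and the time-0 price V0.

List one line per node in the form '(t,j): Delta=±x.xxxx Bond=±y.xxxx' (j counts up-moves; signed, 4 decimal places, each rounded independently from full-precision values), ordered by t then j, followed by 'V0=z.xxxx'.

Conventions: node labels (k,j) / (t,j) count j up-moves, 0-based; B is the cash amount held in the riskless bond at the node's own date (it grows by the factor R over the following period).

(0,0): Delta=0.6693 Bond=-61.7689
(1,0): Delta=0.0000 Bond=0.0000
(1,1): Delta=0.8338 Bond=-113.1285
V0=54.6806

Since d<R<u, set p* = (R−d)/(u−d) = 0.6279; price each node as the discounted p*-expectation of its children.
Payoffs at expiry: V(2,0)=0.0000, V(2,1)=0.0000, V(2,2)=183.4166
  t=1,j=0: stock 106.1400 → up 156.0258 (V=0.0000), down 64.7454 (V=0.0000). Price 0.0000; hedge Δ=0.0000, bond B=0.0000.
  t=1,j=1: stock 255.7800 → up 375.9966 (V=183.4166), down 156.0258 (V=0.0000). Price 100.1466; hedge Δ=0.8338, bond B=-113.1285.
  t=0,j=0: stock 174.0000 → up 255.7800 (V=100.1466), down 106.1400 (V=0.0000). Price 54.6806; hedge Δ=0.6693, bond B=-61.7689.
Check: Δ(0,0)·S0 + B(0,0) = 54.6806 = V0.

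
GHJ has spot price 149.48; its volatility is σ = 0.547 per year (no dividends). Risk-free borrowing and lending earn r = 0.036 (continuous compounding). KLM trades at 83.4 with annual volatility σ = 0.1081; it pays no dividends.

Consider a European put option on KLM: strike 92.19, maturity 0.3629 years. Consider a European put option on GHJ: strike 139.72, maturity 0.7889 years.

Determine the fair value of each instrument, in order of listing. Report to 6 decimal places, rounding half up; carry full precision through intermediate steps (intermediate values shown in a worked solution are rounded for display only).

[KLM put K=92.19]
σ√T = 0.1081·√0.3629 = 0.065121
d₁ = (ln(S/K) + (r+σ²/2)T) / (σ√T) = (ln(83.4/92.19) + (0.036+0.1081²/2)·0.3629) / 0.065121 = (-0.100203 + 0.015185) / 0.065121 = -1.305554
d₂ = d₁ − σ√T = -1.305554 − 0.065121 = -1.370675
e^{−rT} = 0.987021
N(−d₁) = 0.904148,  N(−d₂) = 0.914762
price = K·e^{−rT}·N(−d₂) − S·N(−d₁) = 83.237309 − 75.405929 = 7.831379
[GHJ put K=139.72]
σ√T = 0.547·√0.7889 = 0.485846
d₁ = (ln(S/K) + (r+σ²/2)T) / (σ√T) = (ln(149.48/139.72) + (0.036+0.547²/2)·0.7889) / 0.485846 = (0.067522 + 0.146423) / 0.485846 = 0.440357
d₂ = d₁ − σ√T = 0.440357 − 0.485846 = -0.045489
e^{−rT} = 0.971999
N(−d₁) = 0.329839,  N(−d₂) = 0.518141
price = K·e^{−rT}·N(−d₂) − S·N(−d₁) = 70.367551 − 49.304370 = 21.063180

price(KLM put K=92.19) = 7.831379
price(GHJ put K=139.72) = 21.063180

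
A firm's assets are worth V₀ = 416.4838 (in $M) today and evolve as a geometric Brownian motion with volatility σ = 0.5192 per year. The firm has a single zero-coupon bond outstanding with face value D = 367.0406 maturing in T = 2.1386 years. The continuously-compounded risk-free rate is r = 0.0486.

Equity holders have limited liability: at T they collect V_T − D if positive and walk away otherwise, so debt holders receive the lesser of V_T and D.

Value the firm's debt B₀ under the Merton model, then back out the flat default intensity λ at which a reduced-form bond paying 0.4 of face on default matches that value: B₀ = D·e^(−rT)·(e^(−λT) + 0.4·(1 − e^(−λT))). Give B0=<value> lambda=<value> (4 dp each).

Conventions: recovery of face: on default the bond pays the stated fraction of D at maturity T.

Work the structural quantities from V₀ = 416.4838 against face 367.0406:
d₁ = [ln(V₀/D) + (r + σ²/2)T] / (σ√T)
   = [ln(416.4838/367.0406) + (0.0486 + 0.5·0.5192²)·2.1386] / (0.5192·√2.1386)
   = [0.126375 + 0.392186] / 0.759276 = 0.682968
d₂ = d₁ − σ√T = 0.682968 − 0.759276 = -0.076308
N(d₁) = 0.752686,  N(d₂) = 0.469587,  e^(−rT) = 0.901283
E₀ = V₀·N(d₁) − D·e^(−rT)·N(d₂)
   = 416.4838·0.752686 − 367.0406·0.901283·0.469587 = 158.138781
B₀ = V₀ − E₀ = 416.4838 − 158.138781 = 258.345019
e^(−λT) = (B₀·e^(rT)/D − 0.4)/(1 − 0.4) = (258.3450·1.109529/367.0406 − 0.4)/0.6 = 0.63492128
λ = −ln(0.63492128)/2.1386 = 0.212407

B0=258.3450 lambda=0.2124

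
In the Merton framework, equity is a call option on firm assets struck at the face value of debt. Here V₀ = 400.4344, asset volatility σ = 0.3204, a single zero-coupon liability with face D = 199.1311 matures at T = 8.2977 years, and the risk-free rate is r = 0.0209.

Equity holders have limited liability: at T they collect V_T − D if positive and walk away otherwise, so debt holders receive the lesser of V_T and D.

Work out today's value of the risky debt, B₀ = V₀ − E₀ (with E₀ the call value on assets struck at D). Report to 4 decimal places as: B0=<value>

Apply the equity-as-call identities (strike 199.1311, horizon 8.2977 years):
d₁ = [ln(V₀/D) + (r + σ²/2)T] / (σ√T)
   = [ln(400.4344/199.1311) + (0.0209 + 0.5·0.3204²)·8.2977] / (0.3204·√8.2977)
   = [0.698587 + 0.599327] / 0.922936 = 1.406288
d₂ = d₁ − σ√T = 1.406288 − 0.922936 = 0.483353
N(d₁) = 0.920181,  N(d₂) = 0.685577,  e^(−rT) = 0.840783
E₀ = V₀·N(d₁) − D·e^(−rT)·N(d₂)
   = 400.4344·0.920181 − 199.1311·0.840783·0.685577 = 253.688544
B₀ = V₀ − E₀ = 400.4344 − 253.688544 = 146.745856

B0=146.7459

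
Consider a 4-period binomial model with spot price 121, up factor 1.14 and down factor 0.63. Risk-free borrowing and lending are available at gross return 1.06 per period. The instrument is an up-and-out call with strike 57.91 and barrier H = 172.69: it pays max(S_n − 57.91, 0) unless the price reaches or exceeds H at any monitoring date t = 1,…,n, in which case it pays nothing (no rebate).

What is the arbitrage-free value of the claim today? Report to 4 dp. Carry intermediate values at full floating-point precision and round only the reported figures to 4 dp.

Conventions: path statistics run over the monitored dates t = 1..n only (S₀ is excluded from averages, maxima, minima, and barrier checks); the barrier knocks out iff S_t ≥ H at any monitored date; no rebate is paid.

Set p* = 0.8431 (from d < R < u); the path-dependent value is the discounted p*-expectation over all price paths.
Enumerate all 2^4 = 16 price paths (U = up ×1.14, D = down ×0.63); each path with k up-moves has probability p*^k·(1−p*)^(4−k).
DDDD: M=76.2300, payoff=0.0000, prob=0.000605
UDDD: M=137.9400, payoff=0.0000, prob=0.003254
DUDD: M=86.9022, payoff=0.0000, prob=0.003254
UUDD: M=157.2516, payoff=4.5032, prob=0.017492
DDUD: M=76.2300, payoff=0.0000, prob=0.003254
UDUD: M=137.9400, payoff=4.5032, prob=0.017492
DUUD: M=99.0685, payoff=4.5032, prob=0.017492
UUUD: M=179.2668, payoff=0.0000, prob=0.094019
DDDU: M=76.2300, payoff=0.0000, prob=0.003254
UDDU: M=137.9400, payoff=4.5032, prob=0.017492
DUDU: M=86.9022, payoff=4.5032, prob=0.017492
UUDU: M=157.2516, payoff=55.0281, prob=0.094019
DDUU: M=76.2300, payoff=4.5032, prob=0.017492
UDUU: M=137.9400, payoff=55.0281, prob=0.094019
DUUU: M=112.9381, payoff=55.0281, prob=0.094019
UUUU: M=204.3642, payoff=0.0000, prob=0.505351
Price = Σ prob·payoff / R^4 = 15.993638 / 1.262477 = 12.6685

price = 12.6685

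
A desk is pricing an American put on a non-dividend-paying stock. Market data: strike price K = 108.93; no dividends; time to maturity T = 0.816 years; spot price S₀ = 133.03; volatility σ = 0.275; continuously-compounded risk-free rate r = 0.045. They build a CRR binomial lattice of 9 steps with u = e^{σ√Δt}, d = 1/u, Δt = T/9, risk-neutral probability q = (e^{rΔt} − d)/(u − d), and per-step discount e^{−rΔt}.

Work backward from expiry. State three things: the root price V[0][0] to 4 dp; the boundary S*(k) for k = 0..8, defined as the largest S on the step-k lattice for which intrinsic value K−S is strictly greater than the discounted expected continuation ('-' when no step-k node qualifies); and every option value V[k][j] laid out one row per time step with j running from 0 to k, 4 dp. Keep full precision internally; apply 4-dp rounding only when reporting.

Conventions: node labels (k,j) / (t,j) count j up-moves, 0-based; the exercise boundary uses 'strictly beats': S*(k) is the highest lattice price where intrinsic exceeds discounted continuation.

Δt=0.09067  u=1.08633  d=0.92053  q=0.50397  discount=0.99593
step 9 (expiry): payoffs max(K−S,0) = 45.7916 34.4195 20.9992 5.1618 0.0000 0.0000 0.0000 0.0000 0.0000 0.0000
step 8: (k=8,j=0): S=68.5892, K−S=40.3408, hold=39.8973 ⇒ V=40.3408 exercise | (k=8,j=1): S=80.9430, K−S=27.9870, hold=27.5435 ⇒ V=27.9870 exercise | (k=8,j=2): S=95.5218, K−S=13.4082, hold=12.9647 ⇒ V=13.4082 exercise | (k=8,j=3): S=112.7265, K−S=0.0000, hold=2.5500 ⇒ V=2.5500 continue | (k=8,j=4): S=133.0300, K−S=0.0000, hold=0.0000 ⇒ V=0.0000 continue | (k=8,j=5): S=156.9904, K−S=0.0000, hold=0.0000 ⇒ V=0.0000 continue | (k=8,j=6): S=185.2664, K−S=0.0000, hold=0.0000 ⇒ V=0.0000 continue | (k=8,j=7): S=218.6352, K−S=0.0000, hold=0.0000 ⇒ V=0.0000 continue | (k=8,j=8): S=258.0142, K−S=0.0000, hold=0.0000 ⇒ V=0.0000 continue  boundary S*=95.5218
step 7: (k=7,j=0): S=74.5105, K−S=34.4195, hold=33.9760 ⇒ V=34.4195 exercise | (k=7,j=1): S=87.9308, K−S=20.9992, hold=20.5557 ⇒ V=20.9992 exercise | (k=7,j=2): S=103.7682, K−S=5.1618, hold=7.9037 ⇒ V=7.9037 continue | (k=7,j=3): S=122.4582, K−S=0.0000, hold=1.2597 ⇒ V=1.2597 continue | (k=7,j=4): S=144.5145, K−S=0.0000, hold=0.0000 ⇒ V=0.0000 continue | (k=7,j=5): S=170.5434, K−S=0.0000, hold=0.0000 ⇒ V=0.0000 continue | (k=7,j=6): S=201.2604, K−S=0.0000, hold=0.0000 ⇒ V=0.0000 continue | (k=7,j=7): S=237.5100, K−S=0.0000, hold=0.0000 ⇒ V=0.0000 continue  boundary S*=87.9308
step 6: (k=6,j=0): S=80.9430, K−S=27.9870, hold=27.5435 ⇒ V=27.9870 exercise | (k=6,j=1): S=95.5218, K−S=13.4082, hold=14.3409 ⇒ V=14.3409 continue | (k=6,j=2): S=112.7265, K−S=0.0000, hold=4.5368 ⇒ V=4.5368 continue | (k=6,j=3): S=133.0300, K−S=0.0000, hold=0.6223 ⇒ V=0.6223 continue | (k=6,j=4): S=156.9904, K−S=0.0000, hold=0.0000 ⇒ V=0.0000 continue | (k=6,j=5): S=185.2664, K−S=0.0000, hold=0.0000 ⇒ V=0.0000 continue | (k=6,j=6): S=218.6352, K−S=0.0000, hold=0.0000 ⇒ V=0.0000 continue  boundary S*=80.9430
step 5: (k=5,j=0): S=87.9308, K−S=20.9992, hold=21.0238 ⇒ V=21.0238 continue | (k=5,j=1): S=103.7682, K−S=5.1618, hold=9.3616 ⇒ V=9.3616 continue | (k=5,j=2): S=122.4582, K−S=0.0000, hold=2.5536 ⇒ V=2.5536 continue | (k=5,j=3): S=144.5145, K−S=0.0000, hold=0.3074 ⇒ V=0.3074 continue | (k=5,j=4): S=170.5434, K−S=0.0000, hold=0.0000 ⇒ V=0.0000 continue | (k=5,j=5): S=201.2604, K−S=0.0000, hold=0.0000 ⇒ V=0.0000 continue  boundary S*=-
step 4: (k=4,j=0): S=95.5218, K−S=13.4082, hold=15.0848 ⇒ V=15.0848 continue | (k=4,j=1): S=112.7265, K−S=0.0000, hold=5.9064 ⇒ V=5.9064 continue | (k=4,j=2): S=133.0300, K−S=0.0000, hold=1.4158 ⇒ V=1.4158 continue | (k=4,j=3): S=156.9904, K−S=0.0000, hold=0.1519 ⇒ V=0.1519 continue | (k=4,j=4): S=185.2664, K−S=0.0000, hold=0.0000 ⇒ V=0.0000 continue  boundary S*=-
step 3: (k=3,j=0): S=103.7682, K−S=5.1618, hold=10.4166 ⇒ V=10.4166 continue | (k=3,j=1): S=122.4582, K−S=0.0000, hold=3.6285 ⇒ V=3.6285 continue | (k=3,j=2): S=144.5145, K−S=0.0000, hold=0.7756 ⇒ V=0.7756 continue | (k=3,j=3): S=170.5434, K−S=0.0000, hold=0.0750 ⇒ V=0.0750 continue  boundary S*=-
step 2: (k=2,j=0): S=112.7265, K−S=0.0000, hold=6.9671 ⇒ V=6.9671 continue | (k=2,j=1): S=133.0300, K−S=0.0000, hold=2.1818 ⇒ V=2.1818 continue | (k=2,j=2): S=156.9904, K−S=0.0000, hold=0.4208 ⇒ V=0.4208 continue  boundary S*=-
step 1: (k=1,j=0): S=122.4582, K−S=0.0000, hold=4.5369 ⇒ V=4.5369 continue | (k=1,j=1): S=144.5145, K−S=0.0000, hold=1.2891 ⇒ V=1.2891 continue  boundary S*=-
step 0: (k=0,j=0): S=133.0300, K−S=0.0000, hold=2.8883 ⇒ V=2.8883 continue  boundary S*=-

price = 2.8883
boundary = - - - - - - 80.9430 87.9308 95.5218
tree:
2.8883
4.5369 1.2891
6.9671 2.1818 0.4208
10.4166 3.6285 0.7756 0.0750
15.0848 5.9064 1.4158 0.1519 0.0000
21.0238 9.3616 2.5536 0.3074 0.0000 0.0000
27.9870 14.3409 4.5368 0.6223 0.0000 0.0000 0.0000
34.4195 20.9992 7.9037 1.2597 0.0000 0.0000 0.0000 0.0000
40.3408 27.9870 13.4082 2.5500 0.0000 0.0000 0.0000 0.0000 0.0000
45.7916 34.4195 20.9992 5.1618 0.0000 0.0000 0.0000 0.0000 0.0000 0.0000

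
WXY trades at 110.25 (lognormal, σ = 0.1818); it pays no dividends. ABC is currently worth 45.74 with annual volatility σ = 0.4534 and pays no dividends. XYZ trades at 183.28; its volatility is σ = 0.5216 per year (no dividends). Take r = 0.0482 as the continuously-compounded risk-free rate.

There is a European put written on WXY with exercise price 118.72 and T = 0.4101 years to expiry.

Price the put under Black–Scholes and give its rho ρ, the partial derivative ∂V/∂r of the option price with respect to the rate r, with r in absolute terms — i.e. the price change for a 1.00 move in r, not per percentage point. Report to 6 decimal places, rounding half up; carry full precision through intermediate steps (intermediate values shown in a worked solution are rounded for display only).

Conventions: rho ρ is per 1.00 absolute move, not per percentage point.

price = 8.893799
ρ = -33.410375

σ√T = 0.1818·√0.4101 = 0.116423
d₁ = (ln(S/K) + (r+σ²/2)T) / (σ√T) = (ln(110.25/118.72) + (0.0482+0.1818²/2)·0.4101) / 0.116423 = (-0.074017 + 0.026544) / 0.116423 = -0.407766
d₂ = d₁ − σ√T = -0.407766 − 0.116423 = -0.524189
e^{−rT} = 0.980427
N(−d₁) = 0.658277,  N(−d₂) = 0.699926
Put price V = K·e^{−rT}·N(−d₂) − S·N(−d₁) = 81.468849 − 72.575051 = 8.893799
ρ = −K·T·e^{−rT}·N(−d₂) = -33.410375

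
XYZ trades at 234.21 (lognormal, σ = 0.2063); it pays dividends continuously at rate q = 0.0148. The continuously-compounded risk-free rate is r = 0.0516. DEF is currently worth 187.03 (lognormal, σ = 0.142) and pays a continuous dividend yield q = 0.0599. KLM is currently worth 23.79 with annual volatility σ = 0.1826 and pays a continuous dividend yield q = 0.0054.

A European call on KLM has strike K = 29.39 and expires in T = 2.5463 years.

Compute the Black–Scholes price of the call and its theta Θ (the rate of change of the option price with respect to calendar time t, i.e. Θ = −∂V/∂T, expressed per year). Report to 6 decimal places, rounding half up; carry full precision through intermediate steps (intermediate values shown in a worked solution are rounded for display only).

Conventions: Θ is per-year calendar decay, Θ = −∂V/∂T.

price = 1.843640
Θ = -0.898533

σ√T = 0.1826·√2.5463 = 0.291377
d₁ = (ln(S/K) + (r−q+σ²/2)T) / (σ√T) = (ln(23.79/29.39) + (0.0516−0.0054+0.1826²/2)·2.5463) / 0.291377 = (-0.211389 + 0.160089) / 0.291377 = -0.176060
d₂ = d₁ − σ√T = -0.176060 − 0.291377 = -0.467437
e^{−rT} = 0.876877
e^{−qT} = 0.986344
N(d₁) = 0.430124,  N(d₂) = 0.320094
Call price V = S·e^{−qT}·N(d₁) − K·e^{−rT}·N(d₂) = 10.092903 − 8.249263 = 1.843640
φ(d₁) = (1/√(2π))·e^{−d₁²/2} = 0.392807
Θ = −S·e^{−qT}·φ(d₁)·σ/(2√T) + q·S·e^{−qT}·N(d₁) − r·K·e^{−rT}·N(d₂) = −0.527373 + 0.054502 − 0.425662 = -0.898533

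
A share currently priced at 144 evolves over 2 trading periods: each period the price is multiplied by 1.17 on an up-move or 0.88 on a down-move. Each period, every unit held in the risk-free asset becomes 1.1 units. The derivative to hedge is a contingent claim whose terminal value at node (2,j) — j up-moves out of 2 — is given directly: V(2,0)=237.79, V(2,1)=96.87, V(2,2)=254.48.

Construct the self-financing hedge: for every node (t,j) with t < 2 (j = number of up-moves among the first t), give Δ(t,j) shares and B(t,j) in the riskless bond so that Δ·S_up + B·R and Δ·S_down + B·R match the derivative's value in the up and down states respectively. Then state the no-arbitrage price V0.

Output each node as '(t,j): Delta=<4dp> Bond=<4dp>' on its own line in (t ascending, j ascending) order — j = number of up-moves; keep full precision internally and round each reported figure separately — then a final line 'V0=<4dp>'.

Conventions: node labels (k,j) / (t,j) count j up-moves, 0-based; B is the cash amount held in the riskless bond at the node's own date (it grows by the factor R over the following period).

(0,0): Delta=1.8624 Bond=-106.3785
(1,0): Delta=-3.8347 Bond=604.9176
(1,1): Delta=3.2258 Bond=-346.7226
V0=161.8066

No-arbitrage ⇒ martingale measure with p* = (R−d)/(u−d) = 0.7586.
Terminal payoffs: V(2,0)=237.7900, V(2,1)=96.8700, V(2,2)=254.4800
(1,0): S=126.7200. Δ = (V_up−V_dn)/(S_up−S_dn) = (96.8700−237.7900)/(148.2624−111.5136) = -3.8347. V = [p*·96.8700 + (1−p*)·237.7900]/1.1 = 118.9865. B = V − Δ·S = 604.9176.
(1,1): S=168.4800. Δ = (V_up−V_dn)/(S_up−S_dn) = (254.4800−96.8700)/(197.1216−148.2624) = 3.2258. V = [p*·254.4800 + (1−p*)·96.8700]/1.1 = 196.7602. B = V − Δ·S = -346.7226.
(0,0): S=144.0000. Δ = (V_up−V_dn)/(S_up−S_dn) = (196.7602−118.9865)/(168.4800−126.7200) = 1.8624. V = [p*·196.7602 + (1−p*)·118.9865]/1.1 = 161.8066. B = V − Δ·S = -106.3785.
Sanity check at the root: Δ(0,0)·S0 + B(0,0) reproduces V0 = 161.8066.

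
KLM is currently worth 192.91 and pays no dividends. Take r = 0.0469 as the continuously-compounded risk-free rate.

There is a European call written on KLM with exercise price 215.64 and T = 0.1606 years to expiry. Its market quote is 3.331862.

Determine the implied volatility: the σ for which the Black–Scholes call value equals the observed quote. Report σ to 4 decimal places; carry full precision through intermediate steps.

At σ = 0.3309 the Black–Scholes value reproduces the quote:
σ√T = 0.3309·√0.1606 = 0.132608
d₁ = (ln(S/K) + (r+σ²/2)T) / (σ√T) = (ln(192.91/215.64) + (0.0469+0.3309²/2)·0.1606) / 0.132608 = (-0.111387 + 0.016325) / 0.132608 = -0.716865
d₂ = d₁ − σ√T = -0.716865 − 0.132608 = -0.849473
e^{−rT} = 0.992496
N(d₁) = 0.236729,  N(d₂) = 0.197809
V = S·N(d₁) − K·e^{−rT}·N(d₂) = 45.667322 − 42.335460 = 3.331862 (the observed quote) — the price is monotone increasing in volatility, hence this σ is the only solution

sigma = 0.3309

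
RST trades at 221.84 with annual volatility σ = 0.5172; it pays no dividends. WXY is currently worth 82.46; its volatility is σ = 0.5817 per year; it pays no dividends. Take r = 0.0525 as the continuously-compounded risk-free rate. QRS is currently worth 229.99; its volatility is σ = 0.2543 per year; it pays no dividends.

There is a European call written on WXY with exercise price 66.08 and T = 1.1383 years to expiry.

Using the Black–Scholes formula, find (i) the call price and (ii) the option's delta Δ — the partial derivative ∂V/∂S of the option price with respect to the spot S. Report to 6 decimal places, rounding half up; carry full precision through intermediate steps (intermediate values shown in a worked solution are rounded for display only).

σ√T = 0.5817·√1.1383 = 0.620622
d₁ = (ln(S/K) + (r+σ²/2)T) / (σ√T) = (ln(82.46/66.08) + (0.0525+0.5817²/2)·1.1383) / 0.620622 = (0.221447 + 0.252347) / 0.620622 = 0.763418
d₂ = d₁ − σ√T = 0.763418 − 0.620622 = 0.142795
e^{−rT} = 0.941990
N(d₁) = 0.777393,  N(d₂) = 0.556774
Call price V = S·N(d₁) − K·e^{−rT}·N(d₂) = 64.103810 − 34.657341 = 29.446469
Δ = N(d₁) = 0.777393

price = 29.446469
Δ = 0.777393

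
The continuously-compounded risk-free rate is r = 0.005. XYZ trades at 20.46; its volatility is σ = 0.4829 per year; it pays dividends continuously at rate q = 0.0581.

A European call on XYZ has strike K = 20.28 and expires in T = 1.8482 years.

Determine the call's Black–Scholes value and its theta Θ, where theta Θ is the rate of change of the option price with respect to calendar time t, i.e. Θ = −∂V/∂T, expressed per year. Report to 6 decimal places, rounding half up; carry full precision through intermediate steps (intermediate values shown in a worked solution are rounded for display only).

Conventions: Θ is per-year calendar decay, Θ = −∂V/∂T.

price = 4.134489
Θ = -0.695286

σ√T = 0.4829·√1.8482 = 0.656495
d₁ = (ln(S/K) + (r−q+σ²/2)T) / (σ√T) = (ln(20.46/20.28) + (0.005−0.0581+0.4829²/2)·1.8482) / 0.656495 = (0.008837 + 0.117354) / 0.656495 = 0.192218
d₂ = d₁ − σ√T = 0.192218 − 0.656495 = -0.464277
e^{−rT} = 0.990802
e^{−qT} = 0.898184
N(d₁) = 0.576214,  N(d₂) = 0.321225
Call price V = S·e^{−qT}·N(d₁) − K·e^{−rT}·N(d₂) = 10.589000 − 6.454511 = 4.134489
φ(d₁) = (1/√(2π))·e^{−d₁²/2} = 0.391640
Θ = −S·e^{−qT}·φ(d₁)·σ/(2√T) + q·S·e^{−qT}·N(d₁) − r·K·e^{−rT}·N(d₂) = −1.278235 + 0.615221 − 0.032273 = -0.695286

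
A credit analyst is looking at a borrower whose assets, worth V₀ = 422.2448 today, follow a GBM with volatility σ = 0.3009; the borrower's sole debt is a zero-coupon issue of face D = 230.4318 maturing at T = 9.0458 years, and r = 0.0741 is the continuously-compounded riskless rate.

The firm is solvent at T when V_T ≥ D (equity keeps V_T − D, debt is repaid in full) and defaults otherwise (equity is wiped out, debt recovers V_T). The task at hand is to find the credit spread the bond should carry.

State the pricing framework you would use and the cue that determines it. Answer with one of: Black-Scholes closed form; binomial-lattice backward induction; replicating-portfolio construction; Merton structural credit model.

framework: Merton structural credit model

Key observation: a levered firm with one bullet debt due at 9.0458 years is the canonical structural-credit setup: equity is a call on the firm's assets struck at the face value.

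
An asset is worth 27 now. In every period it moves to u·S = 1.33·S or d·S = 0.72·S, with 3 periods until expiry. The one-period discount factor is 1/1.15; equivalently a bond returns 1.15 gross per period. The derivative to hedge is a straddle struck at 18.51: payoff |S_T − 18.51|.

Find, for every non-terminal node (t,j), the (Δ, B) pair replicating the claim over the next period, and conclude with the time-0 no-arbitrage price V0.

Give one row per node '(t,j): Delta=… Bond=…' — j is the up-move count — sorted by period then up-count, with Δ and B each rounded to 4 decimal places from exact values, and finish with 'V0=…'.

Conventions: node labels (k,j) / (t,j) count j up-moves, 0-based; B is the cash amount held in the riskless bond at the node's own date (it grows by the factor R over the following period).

No-arbitrage ⇒ martingale measure with p* = (R−d)/(u−d) = 0.7049.
Expiry values: V(3,0)=8.4323, V(3,1)=0.1057, V(3,2)=15.8774, V(3,3)=45.0112
Node (2,0) S=13.9968: V=(p*·0.1057+(1−p*)·8.4323)/1.15=2.2285; Δ=(0.1057−8.4323)/(18.6157−10.0777)=-0.9752; B=V−Δ·S=15.8786
Node (2,1) S=25.8552: V=(p*·15.8774+(1−p*)·0.1057)/1.15=9.7595; Δ=(15.8774−0.1057)/(34.3874−18.6157)=1.0000; B=V−Δ·S=-16.0957
Node (2,2) S=47.7603: V=(p*·45.0112+(1−p*)·15.8774)/1.15=31.6646; Δ=(45.0112−15.8774)/(63.5212−34.3874)=1.0000; B=V−Δ·S=-16.0957
Node (1,0) S=19.4400: V=(p*·9.7595+(1−p*)·2.2285)/1.15=6.5541; Δ=(9.7595−2.2285)/(25.8552−13.9968)=0.6351; B=V−Δ·S=-5.7919
Node (1,1) S=35.9100: V=(p*·31.6646+(1−p*)·9.7595)/1.15=21.9138; Δ=(31.6646−9.7595)/(47.7603−25.8552)=1.0000; B=V−Δ·S=-13.9962
Node (0,0) S=27.0000: V=(p*·21.9138+(1−p*)·6.5541)/1.15=15.1143; Δ=(21.9138−6.5541)/(35.9100−19.4400)=0.9326; B=V−Δ·S=-10.0654
Check: Δ(0,0)·S0 + B(0,0) = 15.1143 = V0.

(0,0): Delta=0.9326 Bond=-10.0654
(1,0): Delta=0.6351 Bond=-5.7919
(1,1): Delta=1.0000 Bond=-13.9962
(2,0): Delta=-0.9752 Bond=15.8786
(2,1): Delta=1.0000 Bond=-16.0957
(2,2): Delta=1.0000 Bond=-16.0957
V0=15.1143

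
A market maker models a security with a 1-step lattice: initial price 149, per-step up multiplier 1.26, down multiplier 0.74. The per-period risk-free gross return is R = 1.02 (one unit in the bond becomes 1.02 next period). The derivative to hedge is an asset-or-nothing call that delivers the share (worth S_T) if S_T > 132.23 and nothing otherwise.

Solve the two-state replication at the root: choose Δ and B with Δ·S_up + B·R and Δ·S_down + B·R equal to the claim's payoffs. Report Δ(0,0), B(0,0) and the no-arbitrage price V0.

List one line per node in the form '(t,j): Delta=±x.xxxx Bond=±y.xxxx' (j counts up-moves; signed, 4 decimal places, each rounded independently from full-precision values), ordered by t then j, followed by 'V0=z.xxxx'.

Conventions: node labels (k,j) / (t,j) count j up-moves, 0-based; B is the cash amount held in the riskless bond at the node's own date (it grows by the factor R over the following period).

(0,0): Delta=2.4231 Bond=-261.9299
V0=99.1086

Risk-neutral probability p* = (R−d)/(u−d) = (1.02−0.74)/(1.26−0.74) = 0.5385.
Expiry values: V(1,0)=0.0000, V(1,1)=187.7400
(0,0): S=149.0000. Δ = (V_up−V_dn)/(S_up−S_dn) = (187.7400−0.0000)/(187.7400−110.2600) = 2.4231. V = [p*·187.7400 + (1−p*)·0.0000]/1.02 = 99.1086. B = V − Δ·S = -261.9299.
As a check, the time-0 holding Δ(0,0)·S0 + B(0,0) comes to 99.1086 — exactly V0.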